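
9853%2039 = 1697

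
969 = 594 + 375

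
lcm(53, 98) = 5194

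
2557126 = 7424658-4867532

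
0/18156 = 0 = 0.00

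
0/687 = 0 = 0.00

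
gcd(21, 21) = 21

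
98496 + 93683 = 192179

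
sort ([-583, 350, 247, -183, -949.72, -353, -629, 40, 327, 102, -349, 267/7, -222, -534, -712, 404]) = [-949.72, -712, -629, -583, -534, -353, -349, -222, -183, 267/7, 40, 102, 247, 327, 350, 404]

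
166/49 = 3 + 19/49 ≈ 3.39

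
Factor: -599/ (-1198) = 2^ (-1) = 1/2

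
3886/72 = 53 + 35/36 ≈ 53.97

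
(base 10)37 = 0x25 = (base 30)17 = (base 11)34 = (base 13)2b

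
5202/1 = 5202 = 5202.00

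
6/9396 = 1/1566 ≈ 0.000639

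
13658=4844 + 8814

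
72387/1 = 72387 = 72387.00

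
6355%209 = 85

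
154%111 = 43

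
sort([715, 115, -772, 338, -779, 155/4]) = [-779, -772, 155/4, 115, 338, 715]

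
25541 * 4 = 102164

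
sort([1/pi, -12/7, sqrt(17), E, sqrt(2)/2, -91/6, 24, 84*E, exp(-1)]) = [-91/6, -12/7, 1/pi, exp(-1), sqrt(2)/2, E, sqrt(17), 24, 84*E]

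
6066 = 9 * 674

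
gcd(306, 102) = 102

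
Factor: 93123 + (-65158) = 5^1 * 7^1 * 17^1 * 47^1 = 27965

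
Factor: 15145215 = 3^1 * 5^1 * 17^1 * 59393^1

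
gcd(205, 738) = 41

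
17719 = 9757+7962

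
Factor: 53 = 53^1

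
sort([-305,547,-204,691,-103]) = [-305,-204,-103,547,691]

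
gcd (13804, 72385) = 1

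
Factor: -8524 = -1 * 2^2 * 2131^1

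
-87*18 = -1566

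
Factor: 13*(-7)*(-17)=7^1*13^1*17^1=1547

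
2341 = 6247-3906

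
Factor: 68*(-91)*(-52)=2^4*7^1*13^2*17^1=321776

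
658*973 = 640234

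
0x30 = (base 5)143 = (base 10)48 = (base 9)53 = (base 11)44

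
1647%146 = 41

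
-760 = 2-762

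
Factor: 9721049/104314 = 2^(-1) * 7^(-1) * 13^2 * 97^1 * 593^1 * 7451^(-1)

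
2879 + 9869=12748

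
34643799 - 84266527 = -49622728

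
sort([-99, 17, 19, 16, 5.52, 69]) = [-99, 5.52, 16, 17, 19, 69]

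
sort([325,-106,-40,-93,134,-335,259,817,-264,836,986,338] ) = [-335,-264,-106,-93,-40,134,259,325,338,817,836,986] 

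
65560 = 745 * 88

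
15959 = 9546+6413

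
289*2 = 578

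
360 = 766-406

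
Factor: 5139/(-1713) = -1 * 3^1 = -3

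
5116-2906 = 2210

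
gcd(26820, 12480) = 60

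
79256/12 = 6604 + 2/3≈6604.67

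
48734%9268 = 2394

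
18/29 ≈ 0.621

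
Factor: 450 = 2^1 * 3^2 * 5^2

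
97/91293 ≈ 0.00106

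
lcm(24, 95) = 2280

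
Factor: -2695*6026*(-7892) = 2^3*5^1*7^2*11^1*23^1*131^1*1973^1 = 128166632440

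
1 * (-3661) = -3661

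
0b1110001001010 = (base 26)aie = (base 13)33b1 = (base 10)7242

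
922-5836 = -4914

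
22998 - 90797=-67799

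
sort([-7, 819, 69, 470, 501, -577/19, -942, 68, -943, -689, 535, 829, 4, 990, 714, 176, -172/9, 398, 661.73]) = [-943, -942, -689, -577/19, -172/9, -7, 4, 68, 69, 176, 398, 470, 501, 535, 661.73, 714, 819, 829, 990]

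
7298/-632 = -11 - 173/316 ≈ -11.55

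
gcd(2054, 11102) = 26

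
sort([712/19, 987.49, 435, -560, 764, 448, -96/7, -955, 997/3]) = [-955, -560, -96/7, 712/19, 997/3, 435, 448, 764, 987.49]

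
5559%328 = 311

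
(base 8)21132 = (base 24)f6a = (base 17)1d75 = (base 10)8794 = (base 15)2914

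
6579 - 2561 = 4018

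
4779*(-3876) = -18523404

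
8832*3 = 26496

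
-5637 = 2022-7659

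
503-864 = -361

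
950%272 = 134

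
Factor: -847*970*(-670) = 2^2*5^2*7^1*11^2*67^1*97^1 = 550465300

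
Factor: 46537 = 173^1*269^1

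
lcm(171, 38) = 342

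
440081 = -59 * (-7459)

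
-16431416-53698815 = -70130231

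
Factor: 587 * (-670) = -1 * 2^1 * 5^1 * 67^1 * 587^1 = -393290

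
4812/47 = 102 + 18/47 ≈ 102.38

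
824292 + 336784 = 1161076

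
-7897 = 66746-74643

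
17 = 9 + 8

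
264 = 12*22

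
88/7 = 12 + 4/7 ≈ 12.57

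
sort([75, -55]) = [-55, 75]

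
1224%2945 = 1224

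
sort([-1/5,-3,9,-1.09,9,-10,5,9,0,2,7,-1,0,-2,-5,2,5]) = [-10,-5,-3,-2,-1.09,-1,-1/5,0,0,2,2,5,5,7,9,9,9]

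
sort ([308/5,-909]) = [-909,308/5]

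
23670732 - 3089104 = 20581628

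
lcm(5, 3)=15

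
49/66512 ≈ 0.000737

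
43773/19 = 2303 + 16/19 ≈ 2303.84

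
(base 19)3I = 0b1001011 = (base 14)55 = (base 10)75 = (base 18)43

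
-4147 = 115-4262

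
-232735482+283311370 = 50575888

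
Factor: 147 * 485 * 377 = 3^1 * 5^1 * 7^2 * 13^1 * 29^1 * 97^1 = 26878215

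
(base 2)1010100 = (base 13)66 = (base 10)84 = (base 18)4c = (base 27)33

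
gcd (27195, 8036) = 49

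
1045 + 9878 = 10923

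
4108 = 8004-3896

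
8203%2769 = 2665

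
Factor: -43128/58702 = -1 * 2^2 * 3^2 * 7^(-2) = -36/49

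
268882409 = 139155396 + 129727013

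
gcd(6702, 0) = 6702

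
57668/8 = 7208 + 1/2 = 7208.50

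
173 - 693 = -520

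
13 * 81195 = 1055535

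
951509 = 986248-34739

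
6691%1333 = 26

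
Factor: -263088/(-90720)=2^(-1) * 5^(-1) * 29^1=29/10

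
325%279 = 46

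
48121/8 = 6015 + 1/8 ≈ 6015.13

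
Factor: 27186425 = 5^2*7^2*22193^1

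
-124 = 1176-1300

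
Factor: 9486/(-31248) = -1 * 2^(-3) * 7^(-1) * 17^1 = -17/56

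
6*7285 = 43710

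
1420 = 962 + 458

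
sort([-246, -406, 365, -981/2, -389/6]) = [-981/2, -406, -246, -389/6, 365]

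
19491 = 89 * 219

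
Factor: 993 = 3^1*331^1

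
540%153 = 81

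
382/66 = 191/33 ≈ 5.79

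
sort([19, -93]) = [-93, 19]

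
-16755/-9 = 5585/3 ≈ 1861.67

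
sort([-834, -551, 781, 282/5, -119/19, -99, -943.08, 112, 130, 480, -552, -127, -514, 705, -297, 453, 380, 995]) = [-943.08, -834, -552, -551, -514, -297, -127, -99, -119/19, 282/5, 112, 130, 380, 453, 480, 705, 781, 995]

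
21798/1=21798=21798.00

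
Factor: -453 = -1*3^1*151^1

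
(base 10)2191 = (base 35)1rl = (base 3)10000011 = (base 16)88f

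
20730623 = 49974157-29243534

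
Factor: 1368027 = 3^2 * 152003^1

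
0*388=0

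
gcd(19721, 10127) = 533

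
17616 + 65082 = 82698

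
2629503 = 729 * 3607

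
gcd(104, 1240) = 8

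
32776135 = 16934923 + 15841212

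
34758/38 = 914 + 13/19 ≈ 914.68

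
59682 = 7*8526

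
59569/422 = 141 + 67/422 ≈ 141.16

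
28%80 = 28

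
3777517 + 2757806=6535323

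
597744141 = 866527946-268783805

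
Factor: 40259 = 127^1*317^1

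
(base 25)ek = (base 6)1414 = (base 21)hd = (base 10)370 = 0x172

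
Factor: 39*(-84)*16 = -1*2^6*3^2*7^1*13^1 = -52416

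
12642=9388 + 3254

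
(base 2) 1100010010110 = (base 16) 1896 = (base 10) 6294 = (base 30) 6to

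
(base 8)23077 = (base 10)9791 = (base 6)113155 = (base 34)8fx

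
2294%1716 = 578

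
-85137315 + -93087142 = -178224457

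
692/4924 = 173/1231≈0.141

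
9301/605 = 15+226/605 ≈ 15.37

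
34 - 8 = 26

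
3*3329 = 9987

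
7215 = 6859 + 356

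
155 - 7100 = -6945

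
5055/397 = 12 + 291/397 ≈ 12.73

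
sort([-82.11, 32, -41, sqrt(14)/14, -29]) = [-82.11, -41, -29, sqrt(14)/14, 32]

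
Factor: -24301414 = -1*2^1*12150707^1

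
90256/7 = 12893 + 5/7 ≈ 12893.71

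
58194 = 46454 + 11740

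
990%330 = 0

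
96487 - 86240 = 10247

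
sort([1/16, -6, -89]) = [-89, -6, 1/16]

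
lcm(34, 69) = 2346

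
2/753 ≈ 0.00266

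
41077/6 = 6846 + 1/6 ≈ 6846.17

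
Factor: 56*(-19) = -1*2^3*7^1*19^1 = -1064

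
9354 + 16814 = 26168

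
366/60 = 6 + 1/10 = 6.10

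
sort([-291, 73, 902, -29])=[-291, -29, 73, 902]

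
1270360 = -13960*(-91)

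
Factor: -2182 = -1*2^1*1091^1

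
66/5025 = 22/1675 ≈ 0.0131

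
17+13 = 30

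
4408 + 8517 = 12925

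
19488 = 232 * 84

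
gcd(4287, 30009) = 4287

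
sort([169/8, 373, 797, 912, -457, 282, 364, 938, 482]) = [-457, 169/8, 282, 364, 373, 482, 797, 912, 938]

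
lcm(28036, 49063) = 196252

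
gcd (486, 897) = 3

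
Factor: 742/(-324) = -1 * 2^(-1) * 3^(-4) * 7^1 * 53^1 = -371/162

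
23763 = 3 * 7921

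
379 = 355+24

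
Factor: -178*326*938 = -1*2^3*7^1*67^1*89^1*163^1 = -54430264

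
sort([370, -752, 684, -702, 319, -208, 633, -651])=[-752, -702, -651, -208, 319, 370, 633, 684]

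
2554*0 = 0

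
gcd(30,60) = 30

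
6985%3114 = 757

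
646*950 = 613700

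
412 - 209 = 203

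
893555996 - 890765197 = 2790799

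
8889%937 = 456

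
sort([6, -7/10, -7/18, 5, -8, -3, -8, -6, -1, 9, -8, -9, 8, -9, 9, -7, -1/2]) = [-9, -9, -8, -8, -8, -7, -6, -3, -1, -7/10, -1/2, -7/18, 5, 6, 8, 9, 9]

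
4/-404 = -1/101 ≈ -0.00990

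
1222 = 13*94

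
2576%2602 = 2576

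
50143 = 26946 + 23197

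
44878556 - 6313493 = 38565063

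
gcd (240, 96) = 48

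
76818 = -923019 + 999837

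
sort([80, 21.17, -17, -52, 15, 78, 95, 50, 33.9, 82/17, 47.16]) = [-52, -17, 82/17, 15, 21.17, 33.9, 47.16, 50, 78, 80, 95]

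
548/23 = 23 + 19/23 ≈ 23.83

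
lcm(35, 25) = 175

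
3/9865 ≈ 0.000304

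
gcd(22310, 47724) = 194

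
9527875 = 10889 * 875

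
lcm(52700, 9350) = 579700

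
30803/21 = 1466 + 17/21 ≈ 1466.81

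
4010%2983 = 1027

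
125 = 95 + 30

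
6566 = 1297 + 5269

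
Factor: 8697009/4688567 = 3^1*13^ (-2)*101^1*27743^ (-1)*28703^1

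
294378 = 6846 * 43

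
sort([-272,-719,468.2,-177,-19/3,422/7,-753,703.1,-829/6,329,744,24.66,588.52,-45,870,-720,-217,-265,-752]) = [-753,-752,-720,-719,-272,-265,-217,-177,-829/6,-45,-19/3,24.66,422/7,329,468.2,588.52,703.1,744,870]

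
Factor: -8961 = -1*3^1*29^1*103^1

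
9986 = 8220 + 1766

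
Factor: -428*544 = -1*2^7*17^1*107^1 = -232832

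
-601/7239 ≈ -0.0830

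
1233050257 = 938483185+294567072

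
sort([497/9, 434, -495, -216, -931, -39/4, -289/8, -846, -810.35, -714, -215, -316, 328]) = [-931, -846, -810.35, -714, -495, -316, -216, -215, -289/8, -39/4, 497/9, 328, 434]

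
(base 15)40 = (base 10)60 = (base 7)114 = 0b111100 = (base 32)1s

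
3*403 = 1209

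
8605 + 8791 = 17396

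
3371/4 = 842+3/4 = 842.75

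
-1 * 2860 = -2860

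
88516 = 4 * 22129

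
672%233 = 206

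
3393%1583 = 227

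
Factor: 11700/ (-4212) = -1 * 3^ (-2) * 5^2 = -25/9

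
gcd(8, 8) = 8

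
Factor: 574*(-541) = -1*2^1*7^1*41^1*541^1 = -310534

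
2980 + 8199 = 11179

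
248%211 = 37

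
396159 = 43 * 9213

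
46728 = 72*649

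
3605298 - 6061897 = -2456599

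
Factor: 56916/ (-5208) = -1*2^ (-1)*3^2*7^ (-1)*17^1 = -153/14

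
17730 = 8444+9286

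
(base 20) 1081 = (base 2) 1111111100001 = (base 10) 8161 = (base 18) 1737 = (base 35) 6n6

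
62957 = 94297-31340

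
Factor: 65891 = 7^1*9413^1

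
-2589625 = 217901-2807526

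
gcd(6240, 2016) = 96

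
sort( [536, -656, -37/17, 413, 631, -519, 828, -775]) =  [-775, -656, -519, -37/17, 413, 536, 631, 828]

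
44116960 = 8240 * 5354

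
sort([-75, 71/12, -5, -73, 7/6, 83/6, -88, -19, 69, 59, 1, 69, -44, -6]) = [-88, -75, -73, -44, -19, -6, -5, 1, 7/6, 71/12, 83/6, 59, 69, 69]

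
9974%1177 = 558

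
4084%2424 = 1660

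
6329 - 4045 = 2284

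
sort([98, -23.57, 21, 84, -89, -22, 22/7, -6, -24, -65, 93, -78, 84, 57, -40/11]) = [-89, -78, -65, -24, -23.57, -22, -6, -40/11, 22/7, 21, 57, 84, 84, 93, 98]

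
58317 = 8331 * 7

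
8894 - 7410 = 1484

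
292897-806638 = -513741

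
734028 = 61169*12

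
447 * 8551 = 3822297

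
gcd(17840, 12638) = 2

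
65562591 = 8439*7769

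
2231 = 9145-6914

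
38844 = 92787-53943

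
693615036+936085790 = 1629700826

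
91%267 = 91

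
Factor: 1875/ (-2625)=-1*5^1*7^ (-1)=-5/7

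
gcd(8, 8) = 8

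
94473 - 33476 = 60997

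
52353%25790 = 773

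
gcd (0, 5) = 5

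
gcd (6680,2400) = 40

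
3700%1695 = 310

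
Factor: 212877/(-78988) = -1*2^(-2)*3^2*7^(-1)*13^(-1)*109^1 = -981/364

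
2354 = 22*107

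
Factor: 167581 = 103^1*1627^1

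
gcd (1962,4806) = 18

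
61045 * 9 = 549405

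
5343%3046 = 2297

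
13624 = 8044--5580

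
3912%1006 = 894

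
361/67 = 5 + 26/67≈5.39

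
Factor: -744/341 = -1*2^3*3^1*11^(-1) = -24/11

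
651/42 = 15+1/2 = 15.50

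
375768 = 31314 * 12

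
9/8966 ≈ 0.00100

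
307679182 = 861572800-553893618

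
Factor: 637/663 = 3^(-1)*7^2*17^(-1) = 49/51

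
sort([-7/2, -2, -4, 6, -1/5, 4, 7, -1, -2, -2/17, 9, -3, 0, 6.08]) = [-4, -7/2, -3, -2, -2, -1, -1/5, -2/17, 0, 4, 6, 6.08, 7, 9]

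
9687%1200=87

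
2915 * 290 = 845350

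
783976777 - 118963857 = 665012920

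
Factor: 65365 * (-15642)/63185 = -1 * 2^1 * 3^2 * 11^1 * 17^1 * 79^1 * 769^1 * 12637^(-1) = -204487866/12637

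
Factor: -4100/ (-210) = 2^1*3^ (-1)*5^1*7^ (-1)*41^1 = 410/21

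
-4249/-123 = 34 + 67/123 ≈ 34.54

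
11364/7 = 1623+3/7 ≈ 1623.43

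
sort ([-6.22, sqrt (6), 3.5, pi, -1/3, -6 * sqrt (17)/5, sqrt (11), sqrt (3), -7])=[-7, -6.22, -6 * sqrt (17)/5, -1/3, sqrt (3), sqrt (6), pi, sqrt (11), 3.5]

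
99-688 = -589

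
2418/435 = 5 + 81/145 ≈ 5.56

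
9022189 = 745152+8277037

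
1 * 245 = 245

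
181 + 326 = 507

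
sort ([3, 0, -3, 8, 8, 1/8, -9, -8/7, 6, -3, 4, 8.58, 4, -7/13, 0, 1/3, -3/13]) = [-9, -3, -3, -8/7, -7/13, -3/13, 0, 0, 1/8, 1/3, 3, 4, 4, 6, 8, 8, 8.58]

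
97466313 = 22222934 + 75243379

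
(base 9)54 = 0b110001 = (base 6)121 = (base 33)1g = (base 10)49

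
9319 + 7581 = 16900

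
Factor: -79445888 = -1 * 2^7 * 620671^1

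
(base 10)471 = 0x1d7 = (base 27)hc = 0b111010111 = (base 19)15f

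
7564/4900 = 1+666/1225 ≈ 1.54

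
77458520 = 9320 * 8311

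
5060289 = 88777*57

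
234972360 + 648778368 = 883750728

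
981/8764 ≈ 0.112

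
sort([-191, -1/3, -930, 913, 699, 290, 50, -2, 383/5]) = [-930, -191, -2, -1/3, 50, 383/5, 290, 699, 913]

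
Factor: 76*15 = 2^2*3^1*5^1*19^1 = 1140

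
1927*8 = 15416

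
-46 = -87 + 41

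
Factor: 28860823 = 4787^1*6029^1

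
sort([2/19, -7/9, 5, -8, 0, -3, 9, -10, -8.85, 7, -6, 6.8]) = [-10, -8.85, -8, -6, -3, -7/9, 0, 2/19, 5, 6.8, 7, 9]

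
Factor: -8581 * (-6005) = 5^1 * 1201^1 * 8581^1 = 51528905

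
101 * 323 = 32623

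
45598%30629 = 14969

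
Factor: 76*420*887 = 2^4*3^1*5^1*7^1*19^1*887^1 = 28313040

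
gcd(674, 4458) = 2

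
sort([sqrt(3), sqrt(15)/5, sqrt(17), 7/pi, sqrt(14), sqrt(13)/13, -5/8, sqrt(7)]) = [-5/8, sqrt(13)/13, sqrt(15)/5, sqrt(3), 7/pi, sqrt(7), sqrt(14), sqrt(17)]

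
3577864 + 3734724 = 7312588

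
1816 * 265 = 481240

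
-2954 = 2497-5451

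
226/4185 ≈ 0.0540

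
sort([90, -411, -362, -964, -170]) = [-964, -411, -362, -170, 90]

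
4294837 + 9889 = 4304726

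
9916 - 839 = 9077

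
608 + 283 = 891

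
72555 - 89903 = -17348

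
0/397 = 0 = 0.00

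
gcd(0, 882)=882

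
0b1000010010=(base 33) g2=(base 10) 530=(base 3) 201122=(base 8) 1022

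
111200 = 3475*32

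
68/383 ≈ 0.178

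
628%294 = 40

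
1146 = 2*573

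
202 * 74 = 14948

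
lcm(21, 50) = 1050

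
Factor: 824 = 2^3*103^1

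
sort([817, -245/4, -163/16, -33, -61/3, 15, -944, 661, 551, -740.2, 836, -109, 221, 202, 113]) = [-944, -740.2, -109, -245/4, -33, -61/3, -163/16, 15, 113, 202, 221, 551, 661, 817, 836]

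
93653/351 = 266 + 287/351 ≈ 266.82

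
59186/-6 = -29593/3 ≈ -9864.33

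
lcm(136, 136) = 136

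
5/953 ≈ 0.00525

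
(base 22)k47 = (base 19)1819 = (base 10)9775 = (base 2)10011000101111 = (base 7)40333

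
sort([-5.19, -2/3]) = [-5.19, -2/3]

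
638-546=92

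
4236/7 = 605 + 1/7≈605.14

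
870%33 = 12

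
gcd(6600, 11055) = 165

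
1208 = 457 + 751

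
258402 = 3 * 86134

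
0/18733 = 0 = 0.00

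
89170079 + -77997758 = 11172321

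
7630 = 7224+406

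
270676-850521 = -579845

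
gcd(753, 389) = 1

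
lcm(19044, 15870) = 95220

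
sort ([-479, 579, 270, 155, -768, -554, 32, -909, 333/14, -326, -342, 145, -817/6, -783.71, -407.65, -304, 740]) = [-909, -783.71, -768, -554, -479, -407.65, -342, -326, -304, -817/6, 333/14, 32, 145, 155, 270, 579, 740]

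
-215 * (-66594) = 14317710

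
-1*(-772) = 772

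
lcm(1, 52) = 52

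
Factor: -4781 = -1*7^1*683^1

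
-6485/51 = -127 - 8/51≈-127.16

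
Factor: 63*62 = 2^1*3^2*7^1*31^1 = 3906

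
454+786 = 1240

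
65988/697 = 94 + 470/697 ≈ 94.67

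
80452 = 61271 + 19181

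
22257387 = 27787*801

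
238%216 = 22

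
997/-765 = -1 - 232/765 ≈ -1.30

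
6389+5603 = 11992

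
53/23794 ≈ 0.00223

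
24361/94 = 259 + 15/94 ≈ 259.16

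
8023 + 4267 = 12290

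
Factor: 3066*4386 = 2^2*3^2*7^1*17^1*43^1*73^1 = 13447476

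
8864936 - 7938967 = 925969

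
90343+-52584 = 37759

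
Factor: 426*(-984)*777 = -1*2^4*3^3*7^1*37^1*41^1*71^1 = -325705968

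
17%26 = 17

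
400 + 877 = 1277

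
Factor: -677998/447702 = -1 * 3^(-1) * 29^(-1) * 31^(-1) * 83^(-1) * 338999^1 = -338999/223851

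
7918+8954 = 16872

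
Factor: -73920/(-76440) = 2^3*7^(-1)*11^1*13^(-1) = 88/91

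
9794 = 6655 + 3139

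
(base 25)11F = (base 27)OH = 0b1010011001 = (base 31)LE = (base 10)665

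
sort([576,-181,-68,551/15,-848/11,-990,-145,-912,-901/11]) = [-990,-912,-181,-145,-901/11,-848/11,-68,551/15,576]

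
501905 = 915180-413275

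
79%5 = 4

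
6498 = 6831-333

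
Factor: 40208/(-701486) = -1 * 2^3 * 7^1 * 977^(-1) = -56/977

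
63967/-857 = -74 - 549/857 ≈ -74.64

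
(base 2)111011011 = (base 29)gb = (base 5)3400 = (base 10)475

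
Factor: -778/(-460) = 2^(-1) * 5^(-1) * 23^(-1) * 389^1 = 389/230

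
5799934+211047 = 6010981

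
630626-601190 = 29436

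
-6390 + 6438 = 48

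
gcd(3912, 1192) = 8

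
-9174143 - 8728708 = -17902851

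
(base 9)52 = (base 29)1i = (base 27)1k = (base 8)57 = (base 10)47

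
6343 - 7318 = -975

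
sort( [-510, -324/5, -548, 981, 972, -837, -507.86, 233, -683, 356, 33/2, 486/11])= [-837, -683, -548, -510, -507.86, -324/5, 33/2, 486/11, 233, 356, 972, 981]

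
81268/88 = 1847/2 = 923.50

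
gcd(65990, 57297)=1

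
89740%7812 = 3808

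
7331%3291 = 749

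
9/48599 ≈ 0.000185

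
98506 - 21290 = 77216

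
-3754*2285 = -8577890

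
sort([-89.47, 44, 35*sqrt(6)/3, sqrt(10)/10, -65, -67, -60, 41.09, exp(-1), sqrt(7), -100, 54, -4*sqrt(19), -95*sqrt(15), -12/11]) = [-95*sqrt(15), -100, -89.47, -67, -65, -60, -4*sqrt(19), -12/11, sqrt(10)/10, exp(-1), sqrt(7), 35*sqrt(6)/3, 41.09, 44, 54]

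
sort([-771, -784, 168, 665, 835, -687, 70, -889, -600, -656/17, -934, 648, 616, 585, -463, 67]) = [-934, -889, -784, -771, -687, -600, -463, -656/17, 67, 70, 168, 585, 616, 648, 665, 835]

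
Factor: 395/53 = 5^1*53^ (-1)*79^1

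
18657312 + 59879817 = 78537129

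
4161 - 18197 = -14036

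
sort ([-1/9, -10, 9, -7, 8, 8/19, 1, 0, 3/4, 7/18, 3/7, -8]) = [-10, -8, -7, -1/9, 0, 7/18, 8/19, 3/7, 3/4, 1, 8, 9]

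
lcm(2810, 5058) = 25290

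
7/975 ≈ 0.00718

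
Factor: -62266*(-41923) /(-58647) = -1*2^1*3^(-1)*7^1*53^1*163^1*173^(-1)*191^1 = -23100686/519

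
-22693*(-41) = 930413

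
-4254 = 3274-7528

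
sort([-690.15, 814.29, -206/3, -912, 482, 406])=[-912, -690.15, -206/3, 406, 482, 814.29]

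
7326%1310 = 776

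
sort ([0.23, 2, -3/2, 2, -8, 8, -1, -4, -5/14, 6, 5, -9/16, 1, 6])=[-8, -4, -3/2, -1, -9/16, -5/14, 0.23, 1, 2, 2, 5, 6, 6, 8]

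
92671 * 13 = 1204723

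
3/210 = 1/70 ≈ 0.0143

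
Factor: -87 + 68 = -1 * 19^1 = -19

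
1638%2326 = 1638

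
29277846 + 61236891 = 90514737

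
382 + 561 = 943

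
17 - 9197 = -9180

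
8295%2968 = 2359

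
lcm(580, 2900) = 2900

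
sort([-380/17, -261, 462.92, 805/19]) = [-261, -380/17, 805/19, 462.92]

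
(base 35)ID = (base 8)1203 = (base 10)643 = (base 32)K3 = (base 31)KN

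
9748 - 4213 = 5535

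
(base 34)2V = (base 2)1100011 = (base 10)99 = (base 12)83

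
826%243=97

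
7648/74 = 3824/37 ≈ 103.35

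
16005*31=496155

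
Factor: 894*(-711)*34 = -1*2^2*3^3*17^1*79^1*149^1 = -21611556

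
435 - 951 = -516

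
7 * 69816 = 488712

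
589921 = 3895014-3305093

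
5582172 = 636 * 8777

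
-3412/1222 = -1706/611 ≈ -2.79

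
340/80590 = 34/8059 ≈ 0.00422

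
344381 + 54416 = 398797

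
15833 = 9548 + 6285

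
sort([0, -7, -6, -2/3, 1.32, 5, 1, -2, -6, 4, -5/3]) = [-7, -6, -6, -2, -5/3, -2/3, 0, 1, 1.32, 4, 5]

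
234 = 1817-1583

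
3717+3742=7459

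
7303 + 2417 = 9720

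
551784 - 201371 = 350413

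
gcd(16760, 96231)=1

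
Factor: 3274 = 2^1 * 1637^1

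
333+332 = 665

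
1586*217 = 344162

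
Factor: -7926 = -1*2^1*3^1*1321^1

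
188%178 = 10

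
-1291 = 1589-2880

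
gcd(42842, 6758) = 62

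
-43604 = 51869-95473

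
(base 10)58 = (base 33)1p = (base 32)1q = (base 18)34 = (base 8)72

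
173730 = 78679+95051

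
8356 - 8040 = 316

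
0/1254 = 0 = 0.00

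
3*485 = 1455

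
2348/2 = 1174 = 1174.00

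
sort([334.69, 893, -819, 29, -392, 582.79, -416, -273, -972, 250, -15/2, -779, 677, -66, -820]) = [-972, -820, -819, -779, -416, -392, -273, -66, -15/2, 29, 250, 334.69, 582.79, 677, 893]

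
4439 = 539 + 3900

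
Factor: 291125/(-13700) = -1 * 2^(-2) * 5^1 * 17^1 = -85/4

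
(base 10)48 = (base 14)36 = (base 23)22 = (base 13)39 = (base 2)110000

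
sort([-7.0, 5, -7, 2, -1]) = [-7.0, -7, -1, 2, 5]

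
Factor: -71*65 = -1*5^1*13^1*71^1 = -4615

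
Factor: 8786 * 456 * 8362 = 2^5 * 3^1 * 19^1 * 23^1 * 37^1 * 113^1 * 191^1 = 33501650592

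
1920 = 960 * 2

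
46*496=22816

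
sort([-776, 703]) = [-776, 703]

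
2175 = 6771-4596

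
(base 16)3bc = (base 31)uq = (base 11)79a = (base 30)11q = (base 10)956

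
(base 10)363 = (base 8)553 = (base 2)101101011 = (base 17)146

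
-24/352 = -3/44 ≈ -0.0682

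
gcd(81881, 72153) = 1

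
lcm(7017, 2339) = 7017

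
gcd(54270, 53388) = 18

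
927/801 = 1 + 14/89 ≈ 1.16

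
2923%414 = 25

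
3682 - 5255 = -1573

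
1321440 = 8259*160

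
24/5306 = 12/2653 ≈ 0.00452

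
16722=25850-9128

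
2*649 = 1298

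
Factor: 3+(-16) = -1*13^1 = -13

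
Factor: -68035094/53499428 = -1*2^(-1)*31^(-1)*107^1*317921^1*431447^(-1) = -34017547/26749714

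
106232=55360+50872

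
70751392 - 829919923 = -759168531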